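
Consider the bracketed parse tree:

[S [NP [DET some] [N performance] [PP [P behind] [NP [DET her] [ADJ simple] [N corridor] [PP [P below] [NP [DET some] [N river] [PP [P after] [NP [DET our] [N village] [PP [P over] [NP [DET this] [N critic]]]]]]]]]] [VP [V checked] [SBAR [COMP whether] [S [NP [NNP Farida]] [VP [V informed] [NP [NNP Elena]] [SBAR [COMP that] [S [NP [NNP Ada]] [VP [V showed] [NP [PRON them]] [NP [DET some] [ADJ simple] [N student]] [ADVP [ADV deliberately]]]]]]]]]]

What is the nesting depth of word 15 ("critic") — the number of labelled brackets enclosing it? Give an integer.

Counting open brackets not yet closed at "critic": [S [NP [PP [NP [PP [NP [PP [NP [PP [NP [N = 11.

11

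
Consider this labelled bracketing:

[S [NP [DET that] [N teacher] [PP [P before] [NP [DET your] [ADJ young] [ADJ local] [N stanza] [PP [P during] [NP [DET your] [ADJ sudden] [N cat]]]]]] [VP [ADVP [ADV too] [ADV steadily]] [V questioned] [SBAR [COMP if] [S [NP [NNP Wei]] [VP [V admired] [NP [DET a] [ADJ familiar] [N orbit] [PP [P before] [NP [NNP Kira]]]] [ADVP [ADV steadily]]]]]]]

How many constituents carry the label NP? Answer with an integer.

6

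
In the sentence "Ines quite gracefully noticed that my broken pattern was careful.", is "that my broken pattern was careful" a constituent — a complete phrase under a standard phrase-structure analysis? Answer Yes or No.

"that my broken pattern was careful" is exactly the subordinate clause [SBAR that my broken pattern was careful], a complete constituent.

Yes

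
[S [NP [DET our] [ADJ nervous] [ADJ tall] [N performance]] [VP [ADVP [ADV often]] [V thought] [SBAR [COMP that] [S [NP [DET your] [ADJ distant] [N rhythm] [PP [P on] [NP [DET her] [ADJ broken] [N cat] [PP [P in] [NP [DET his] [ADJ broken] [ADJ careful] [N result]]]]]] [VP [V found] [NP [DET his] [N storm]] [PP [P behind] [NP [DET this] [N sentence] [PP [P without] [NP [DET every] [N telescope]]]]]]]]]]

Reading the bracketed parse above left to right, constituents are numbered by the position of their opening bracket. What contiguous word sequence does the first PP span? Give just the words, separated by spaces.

on her broken cat in his broken careful result

In left-to-right order the PP constituents are "on her broken cat in his broken careful result"; "in his broken careful result"; "behind this sentence without every telescope"; "without every telescope". Number 1 is "on her broken cat in his broken careful result".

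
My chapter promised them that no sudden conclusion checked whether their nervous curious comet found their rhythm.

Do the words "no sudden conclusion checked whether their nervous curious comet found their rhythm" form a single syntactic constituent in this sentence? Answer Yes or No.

Yes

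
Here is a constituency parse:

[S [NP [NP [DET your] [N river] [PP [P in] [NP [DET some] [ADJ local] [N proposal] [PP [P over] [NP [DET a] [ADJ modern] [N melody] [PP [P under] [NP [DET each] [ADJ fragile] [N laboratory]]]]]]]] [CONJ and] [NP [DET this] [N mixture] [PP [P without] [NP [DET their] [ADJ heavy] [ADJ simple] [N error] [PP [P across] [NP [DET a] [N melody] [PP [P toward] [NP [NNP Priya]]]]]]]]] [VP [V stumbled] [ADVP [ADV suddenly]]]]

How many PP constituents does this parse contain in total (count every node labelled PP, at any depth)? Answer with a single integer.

Scanning left to right, an opening `[PP` appears at word positions 3, 7, 11, 18, 23, 26 — 6 in total.

6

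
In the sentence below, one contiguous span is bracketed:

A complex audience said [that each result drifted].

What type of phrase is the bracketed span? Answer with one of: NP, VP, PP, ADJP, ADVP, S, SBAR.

SBAR

"that" is the head of the bracketed span, so the span is a subordinate clause: SBAR.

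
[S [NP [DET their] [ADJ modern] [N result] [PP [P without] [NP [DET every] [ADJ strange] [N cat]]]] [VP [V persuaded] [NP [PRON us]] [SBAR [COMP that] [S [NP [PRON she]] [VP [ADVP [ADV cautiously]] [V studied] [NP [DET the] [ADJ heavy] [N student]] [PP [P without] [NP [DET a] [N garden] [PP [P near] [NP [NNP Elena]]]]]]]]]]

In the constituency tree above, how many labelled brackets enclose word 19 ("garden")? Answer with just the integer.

8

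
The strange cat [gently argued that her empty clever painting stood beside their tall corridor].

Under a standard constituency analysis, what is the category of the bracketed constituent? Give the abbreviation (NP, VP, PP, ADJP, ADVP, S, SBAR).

VP

"argued" is the head of the bracketed span, so the span is a verb phrase: VP.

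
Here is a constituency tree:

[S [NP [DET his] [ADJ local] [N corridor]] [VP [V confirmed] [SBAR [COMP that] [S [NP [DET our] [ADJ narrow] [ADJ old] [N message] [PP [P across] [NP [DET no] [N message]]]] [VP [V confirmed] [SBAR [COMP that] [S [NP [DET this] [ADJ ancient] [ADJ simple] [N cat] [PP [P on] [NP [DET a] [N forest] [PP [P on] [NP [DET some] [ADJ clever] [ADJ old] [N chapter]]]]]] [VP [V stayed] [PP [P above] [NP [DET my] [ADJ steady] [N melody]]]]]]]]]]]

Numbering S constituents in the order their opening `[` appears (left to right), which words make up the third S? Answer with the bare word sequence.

this ancient simple cat on a forest on some clever old chapter stayed above my steady melody

The S opening brackets appear, in order, over: "his local corridor confirmed that our narrow old message across no message confirmed that this ancient simple cat on a forest on some clever old chapter stayed above my steady melody"; "our narrow old message across no message confirmed that this ancient simple cat on a forest on some clever old chapter stayed above my steady melody"; "this ancient simple cat on a forest on some clever old chapter stayed above my steady melody". The third one spans "this ancient simple cat on a forest on some clever old chapter stayed above my steady melody".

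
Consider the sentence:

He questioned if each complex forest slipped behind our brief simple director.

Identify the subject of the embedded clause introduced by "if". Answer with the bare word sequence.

each complex forest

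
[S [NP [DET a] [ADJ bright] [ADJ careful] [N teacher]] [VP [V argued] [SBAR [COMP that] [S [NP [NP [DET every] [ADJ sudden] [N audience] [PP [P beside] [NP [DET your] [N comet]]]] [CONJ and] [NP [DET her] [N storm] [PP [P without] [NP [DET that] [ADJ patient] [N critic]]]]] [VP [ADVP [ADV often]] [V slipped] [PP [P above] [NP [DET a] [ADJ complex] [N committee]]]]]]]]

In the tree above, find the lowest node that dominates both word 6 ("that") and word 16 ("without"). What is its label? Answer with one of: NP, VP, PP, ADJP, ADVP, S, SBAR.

The smallest bracket enclosing both words is [SBAR that every sudden audience beside your comet and her storm without that patient critic often slipped above a complex committee], so the label is SBAR.

SBAR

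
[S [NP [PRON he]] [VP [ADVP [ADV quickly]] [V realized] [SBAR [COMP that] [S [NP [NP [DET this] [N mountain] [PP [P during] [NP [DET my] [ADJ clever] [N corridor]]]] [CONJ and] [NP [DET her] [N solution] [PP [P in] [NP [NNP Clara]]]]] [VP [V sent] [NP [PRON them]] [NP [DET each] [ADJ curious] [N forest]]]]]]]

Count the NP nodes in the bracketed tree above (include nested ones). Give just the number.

8

Scanning left to right, an opening `[NP` appears at word positions 1, 5, 5, 8, 12, 15, 17, 18 — 8 in total.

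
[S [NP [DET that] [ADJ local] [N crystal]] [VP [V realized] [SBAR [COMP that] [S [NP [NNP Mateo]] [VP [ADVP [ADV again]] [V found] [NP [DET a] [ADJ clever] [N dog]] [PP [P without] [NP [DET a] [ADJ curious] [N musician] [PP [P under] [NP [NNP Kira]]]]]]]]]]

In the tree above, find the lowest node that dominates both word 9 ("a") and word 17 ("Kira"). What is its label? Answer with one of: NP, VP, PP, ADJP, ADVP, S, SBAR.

VP

Both words fall inside [VP again found a clever dog without a curious musician under Kira] (words 7–17), and no smaller constituent contains them both. Label: VP.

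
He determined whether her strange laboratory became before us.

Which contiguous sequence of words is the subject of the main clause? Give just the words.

The subject of the main clause is the NP immediately before the verb "determined": "he".

he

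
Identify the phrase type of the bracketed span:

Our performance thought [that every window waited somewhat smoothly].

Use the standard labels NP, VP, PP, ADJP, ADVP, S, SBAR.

SBAR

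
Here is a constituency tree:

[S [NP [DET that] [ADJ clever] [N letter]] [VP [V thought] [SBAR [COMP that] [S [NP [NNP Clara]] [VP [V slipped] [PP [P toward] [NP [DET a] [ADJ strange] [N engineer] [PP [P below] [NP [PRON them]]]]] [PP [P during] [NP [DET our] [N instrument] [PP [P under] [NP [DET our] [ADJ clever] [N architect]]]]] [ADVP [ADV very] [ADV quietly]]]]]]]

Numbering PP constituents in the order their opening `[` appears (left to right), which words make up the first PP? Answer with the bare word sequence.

The PP opening brackets appear, in order, over: "toward a strange engineer below them"; "below them"; "during our instrument under our clever architect"; "under our clever architect". The first one spans "toward a strange engineer below them".

toward a strange engineer below them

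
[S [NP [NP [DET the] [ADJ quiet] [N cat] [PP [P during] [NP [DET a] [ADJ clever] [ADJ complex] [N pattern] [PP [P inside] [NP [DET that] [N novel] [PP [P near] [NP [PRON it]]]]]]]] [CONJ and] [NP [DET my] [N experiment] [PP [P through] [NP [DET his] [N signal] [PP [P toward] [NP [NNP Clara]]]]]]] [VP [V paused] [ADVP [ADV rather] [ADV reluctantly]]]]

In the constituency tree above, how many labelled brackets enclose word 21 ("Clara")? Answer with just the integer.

Counting open brackets not yet closed at "Clara": [S [NP [NP [PP [NP [PP [NP [NNP = 8.

8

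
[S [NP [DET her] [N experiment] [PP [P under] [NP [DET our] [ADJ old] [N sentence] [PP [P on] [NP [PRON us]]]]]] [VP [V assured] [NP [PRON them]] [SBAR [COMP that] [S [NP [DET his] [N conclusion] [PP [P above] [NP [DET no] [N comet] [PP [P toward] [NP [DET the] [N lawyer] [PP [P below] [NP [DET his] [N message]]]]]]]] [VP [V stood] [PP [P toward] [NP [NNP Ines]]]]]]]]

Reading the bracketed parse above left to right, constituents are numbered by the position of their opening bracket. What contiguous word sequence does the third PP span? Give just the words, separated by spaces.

above no comet toward the lawyer below his message

Opening `[PP` markers occur at word positions 3, 7, 14, 17, 20, 24; the third of these opens the constituent [PP above no comet toward the lawyer below his message].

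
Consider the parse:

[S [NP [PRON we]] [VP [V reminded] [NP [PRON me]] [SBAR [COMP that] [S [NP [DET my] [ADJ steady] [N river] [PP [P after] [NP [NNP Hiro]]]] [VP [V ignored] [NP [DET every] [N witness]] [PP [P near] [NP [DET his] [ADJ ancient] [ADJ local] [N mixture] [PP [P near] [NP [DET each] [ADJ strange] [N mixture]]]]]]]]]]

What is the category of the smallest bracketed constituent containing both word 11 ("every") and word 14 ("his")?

Both words fall inside [VP ignored every witness near his ancient local mixture near each strange mixture] (words 10–21), and no smaller constituent contains them both. Label: VP.

VP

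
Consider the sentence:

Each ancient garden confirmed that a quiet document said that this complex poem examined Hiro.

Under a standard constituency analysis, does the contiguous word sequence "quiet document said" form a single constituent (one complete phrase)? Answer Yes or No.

The sequence begins inside the noun phrase "a quiet document" and ends inside the verb phrase "said that this complex poem examined Hiro"; it crosses a phrase boundary, so no single node in the tree spans exactly those words.

No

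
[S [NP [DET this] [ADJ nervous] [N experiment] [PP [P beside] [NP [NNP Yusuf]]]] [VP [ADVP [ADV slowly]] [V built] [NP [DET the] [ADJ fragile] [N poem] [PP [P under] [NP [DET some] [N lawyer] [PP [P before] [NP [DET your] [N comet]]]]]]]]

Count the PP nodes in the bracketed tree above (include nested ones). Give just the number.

3

The PP constituents are: [PP beside Yusuf]; [PP under some lawyer before your comet]; [PP before your comet]. Total: 3.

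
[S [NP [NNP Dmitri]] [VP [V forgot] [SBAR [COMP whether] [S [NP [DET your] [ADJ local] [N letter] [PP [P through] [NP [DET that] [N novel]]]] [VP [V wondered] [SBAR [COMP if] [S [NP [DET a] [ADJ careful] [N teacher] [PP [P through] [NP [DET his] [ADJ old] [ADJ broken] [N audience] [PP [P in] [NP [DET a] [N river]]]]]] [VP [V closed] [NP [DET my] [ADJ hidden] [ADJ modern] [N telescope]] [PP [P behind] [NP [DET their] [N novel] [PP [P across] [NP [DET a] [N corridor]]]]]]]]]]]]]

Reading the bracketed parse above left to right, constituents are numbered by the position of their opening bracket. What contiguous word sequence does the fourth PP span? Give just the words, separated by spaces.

The PP opening brackets appear, in order, over: "through that novel"; "through his old broken audience in a river"; "in a river"; "behind their novel across a corridor"; "across a corridor". The fourth one spans "behind their novel across a corridor".

behind their novel across a corridor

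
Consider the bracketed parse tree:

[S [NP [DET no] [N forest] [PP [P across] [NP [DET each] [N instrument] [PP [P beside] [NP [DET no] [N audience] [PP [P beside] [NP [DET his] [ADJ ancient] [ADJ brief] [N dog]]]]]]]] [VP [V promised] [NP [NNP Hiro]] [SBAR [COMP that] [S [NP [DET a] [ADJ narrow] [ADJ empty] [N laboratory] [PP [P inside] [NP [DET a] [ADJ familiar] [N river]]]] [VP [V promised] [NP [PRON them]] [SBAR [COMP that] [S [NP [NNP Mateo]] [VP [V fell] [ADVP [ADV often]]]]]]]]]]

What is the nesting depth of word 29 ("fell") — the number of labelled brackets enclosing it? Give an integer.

9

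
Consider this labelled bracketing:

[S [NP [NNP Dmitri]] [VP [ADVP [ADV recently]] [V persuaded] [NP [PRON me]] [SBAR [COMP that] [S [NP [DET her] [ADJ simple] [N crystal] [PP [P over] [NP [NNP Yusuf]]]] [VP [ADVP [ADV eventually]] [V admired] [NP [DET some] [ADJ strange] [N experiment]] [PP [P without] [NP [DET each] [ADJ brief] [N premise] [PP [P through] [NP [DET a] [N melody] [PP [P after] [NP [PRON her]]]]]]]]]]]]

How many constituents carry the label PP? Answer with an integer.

The PP constituents are: [PP over Yusuf]; [PP without each brief premise through a melody after her]; [PP through a melody after her]; [PP after her]. Total: 4.

4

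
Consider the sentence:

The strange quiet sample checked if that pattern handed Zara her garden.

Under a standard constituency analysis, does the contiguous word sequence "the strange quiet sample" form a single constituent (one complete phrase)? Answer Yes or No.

These words form the whole noun phrase headed by "sample", so yes — one constituent.

Yes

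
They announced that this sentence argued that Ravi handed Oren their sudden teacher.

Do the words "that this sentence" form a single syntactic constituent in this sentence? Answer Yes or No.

No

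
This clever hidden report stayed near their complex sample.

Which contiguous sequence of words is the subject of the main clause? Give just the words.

The subject of the main clause is the NP immediately before the verb "stayed": "this clever hidden report".

this clever hidden report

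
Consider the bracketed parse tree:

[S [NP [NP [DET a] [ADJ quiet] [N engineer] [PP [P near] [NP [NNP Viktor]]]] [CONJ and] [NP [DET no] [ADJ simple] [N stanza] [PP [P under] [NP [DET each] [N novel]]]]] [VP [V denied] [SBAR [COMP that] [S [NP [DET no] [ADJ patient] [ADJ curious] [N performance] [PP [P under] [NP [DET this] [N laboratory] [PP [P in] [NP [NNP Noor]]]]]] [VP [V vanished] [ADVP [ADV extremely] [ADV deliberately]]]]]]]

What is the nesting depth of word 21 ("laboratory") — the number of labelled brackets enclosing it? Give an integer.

8

The word sits inside N, which is inside NP, inside PP, inside NP, inside S, inside SBAR, inside VP, inside S — 8 brackets in all.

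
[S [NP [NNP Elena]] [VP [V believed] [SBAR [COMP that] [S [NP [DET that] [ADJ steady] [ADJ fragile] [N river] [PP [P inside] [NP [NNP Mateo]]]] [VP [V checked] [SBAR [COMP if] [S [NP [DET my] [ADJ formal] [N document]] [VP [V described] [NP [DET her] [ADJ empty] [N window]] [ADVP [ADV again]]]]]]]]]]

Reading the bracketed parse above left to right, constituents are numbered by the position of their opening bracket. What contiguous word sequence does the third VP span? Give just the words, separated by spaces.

described her empty window again

Opening `[VP` markers occur at word positions 2, 10, 15; the third of these opens the constituent [VP described her empty window again].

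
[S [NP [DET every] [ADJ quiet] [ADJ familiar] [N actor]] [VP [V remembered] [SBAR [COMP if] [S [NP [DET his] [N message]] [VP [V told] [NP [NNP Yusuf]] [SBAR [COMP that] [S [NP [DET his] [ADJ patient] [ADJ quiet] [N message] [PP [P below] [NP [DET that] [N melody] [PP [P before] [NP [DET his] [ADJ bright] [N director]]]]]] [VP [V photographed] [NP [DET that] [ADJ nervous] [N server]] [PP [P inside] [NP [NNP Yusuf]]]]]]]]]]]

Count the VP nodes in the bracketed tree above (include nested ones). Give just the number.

Listing each VP by its span: [VP remembered if his message told Yusuf that his patient quiet message below that melody before his bright director photographed that nervous server inside Yusuf]; [VP told Yusuf that his patient quiet message below that melody before his bright director photographed that nervous server inside Yusuf]; [VP photographed that nervous server inside Yusuf] — that makes 3.

3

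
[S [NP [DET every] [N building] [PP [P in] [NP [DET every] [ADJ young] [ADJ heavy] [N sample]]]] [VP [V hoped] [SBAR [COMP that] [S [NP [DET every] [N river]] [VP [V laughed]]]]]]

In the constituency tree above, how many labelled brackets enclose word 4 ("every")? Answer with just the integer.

5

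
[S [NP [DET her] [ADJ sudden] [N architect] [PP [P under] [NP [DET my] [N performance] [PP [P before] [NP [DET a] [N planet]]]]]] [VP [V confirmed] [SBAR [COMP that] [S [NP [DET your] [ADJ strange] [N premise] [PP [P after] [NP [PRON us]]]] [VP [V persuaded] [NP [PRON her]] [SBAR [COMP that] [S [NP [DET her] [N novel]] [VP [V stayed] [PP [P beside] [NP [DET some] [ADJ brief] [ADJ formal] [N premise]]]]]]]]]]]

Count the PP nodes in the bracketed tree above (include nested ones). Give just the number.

4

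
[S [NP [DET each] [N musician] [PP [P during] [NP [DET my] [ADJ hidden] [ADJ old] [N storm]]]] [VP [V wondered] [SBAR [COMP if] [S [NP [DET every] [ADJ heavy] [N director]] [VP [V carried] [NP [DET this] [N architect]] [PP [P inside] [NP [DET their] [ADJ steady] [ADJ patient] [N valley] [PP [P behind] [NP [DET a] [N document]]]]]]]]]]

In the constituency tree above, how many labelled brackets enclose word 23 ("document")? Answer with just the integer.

10

Counting open brackets not yet closed at "document": [S [VP [SBAR [S [VP [PP [NP [PP [NP [N = 10.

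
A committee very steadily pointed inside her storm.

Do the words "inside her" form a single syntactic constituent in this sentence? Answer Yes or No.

"inside" belongs to the preposition "inside" while "her" belongs to the noun phrase "her storm"; a span that runs across that boundary is not a single phrase.

No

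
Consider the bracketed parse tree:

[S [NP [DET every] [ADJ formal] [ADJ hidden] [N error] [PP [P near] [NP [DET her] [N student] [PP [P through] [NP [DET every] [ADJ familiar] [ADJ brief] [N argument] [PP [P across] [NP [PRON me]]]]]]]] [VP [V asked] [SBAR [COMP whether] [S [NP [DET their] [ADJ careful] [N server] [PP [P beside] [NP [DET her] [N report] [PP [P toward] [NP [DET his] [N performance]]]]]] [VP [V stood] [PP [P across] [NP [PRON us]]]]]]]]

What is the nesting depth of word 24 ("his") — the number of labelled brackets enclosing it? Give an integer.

Path from the root down to the word: S → VP → SBAR → S → NP → PP → NP → PP → NP → DET. That is 10 enclosing brackets.

10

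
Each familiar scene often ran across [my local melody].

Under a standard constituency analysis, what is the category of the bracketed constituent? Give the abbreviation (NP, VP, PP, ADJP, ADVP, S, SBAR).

NP

"melody" is the head of the bracketed span, so the span is a noun phrase: NP.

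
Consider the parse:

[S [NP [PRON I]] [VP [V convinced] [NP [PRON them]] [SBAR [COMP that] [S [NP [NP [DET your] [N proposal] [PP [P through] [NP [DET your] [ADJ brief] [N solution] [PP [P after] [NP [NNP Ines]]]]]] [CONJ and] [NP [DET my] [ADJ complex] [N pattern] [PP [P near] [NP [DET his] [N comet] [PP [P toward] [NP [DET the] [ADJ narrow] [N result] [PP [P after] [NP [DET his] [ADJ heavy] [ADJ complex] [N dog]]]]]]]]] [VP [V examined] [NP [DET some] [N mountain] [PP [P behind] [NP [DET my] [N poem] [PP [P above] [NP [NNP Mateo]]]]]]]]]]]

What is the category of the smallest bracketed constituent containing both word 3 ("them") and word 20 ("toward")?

Both words fall inside [VP convinced them that your proposal through your brief solution after Ines and my complex pattern near his comet toward the narrow result after his heavy complex dog examined some mountain behind my poem above Mateo] (words 2–36), and no smaller constituent contains them both. Label: VP.

VP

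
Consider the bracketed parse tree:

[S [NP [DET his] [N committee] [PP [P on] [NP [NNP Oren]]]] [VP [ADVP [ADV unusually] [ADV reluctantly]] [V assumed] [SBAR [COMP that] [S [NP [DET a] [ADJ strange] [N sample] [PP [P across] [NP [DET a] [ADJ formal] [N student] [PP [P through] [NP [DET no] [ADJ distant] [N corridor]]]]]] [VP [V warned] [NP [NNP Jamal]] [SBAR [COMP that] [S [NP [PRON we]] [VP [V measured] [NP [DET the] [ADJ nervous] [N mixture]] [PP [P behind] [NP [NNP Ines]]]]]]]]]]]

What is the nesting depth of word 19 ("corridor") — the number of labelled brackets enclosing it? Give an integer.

The word sits inside N, which is inside NP, inside PP, inside NP, inside PP, inside NP, inside S, inside SBAR, inside VP, inside S — 10 brackets in all.

10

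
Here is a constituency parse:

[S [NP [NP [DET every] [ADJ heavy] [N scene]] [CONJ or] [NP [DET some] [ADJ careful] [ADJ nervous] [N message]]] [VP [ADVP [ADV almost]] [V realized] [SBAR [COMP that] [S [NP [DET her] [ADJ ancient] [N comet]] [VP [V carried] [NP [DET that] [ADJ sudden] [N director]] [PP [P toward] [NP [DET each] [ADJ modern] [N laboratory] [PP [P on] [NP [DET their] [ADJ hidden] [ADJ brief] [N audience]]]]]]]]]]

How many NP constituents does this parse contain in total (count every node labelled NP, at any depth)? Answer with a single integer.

Listing each NP by its span: [NP every heavy scene or some careful nervous message]; [NP every heavy scene]; [NP some careful nervous message]; [NP her ancient comet]; [NP that sudden director]; [NP each modern laboratory on their hidden brief audience] … — that makes 7.

7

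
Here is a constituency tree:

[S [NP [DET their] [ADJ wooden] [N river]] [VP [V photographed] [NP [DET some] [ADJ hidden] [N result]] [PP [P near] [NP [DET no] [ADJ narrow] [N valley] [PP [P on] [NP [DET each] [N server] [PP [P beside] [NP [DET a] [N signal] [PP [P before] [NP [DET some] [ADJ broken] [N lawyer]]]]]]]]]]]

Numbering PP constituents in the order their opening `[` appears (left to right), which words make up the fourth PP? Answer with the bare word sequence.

before some broken lawyer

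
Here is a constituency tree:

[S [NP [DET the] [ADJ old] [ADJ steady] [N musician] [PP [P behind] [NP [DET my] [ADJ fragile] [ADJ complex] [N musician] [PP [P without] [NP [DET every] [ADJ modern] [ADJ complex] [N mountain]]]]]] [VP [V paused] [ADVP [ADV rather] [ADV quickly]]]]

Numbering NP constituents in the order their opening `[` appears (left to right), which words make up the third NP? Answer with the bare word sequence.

The NP opening brackets appear, in order, over: "the old steady musician behind my fragile complex musician without every modern complex mountain"; "my fragile complex musician without every modern complex mountain"; "every modern complex mountain". The third one spans "every modern complex mountain".

every modern complex mountain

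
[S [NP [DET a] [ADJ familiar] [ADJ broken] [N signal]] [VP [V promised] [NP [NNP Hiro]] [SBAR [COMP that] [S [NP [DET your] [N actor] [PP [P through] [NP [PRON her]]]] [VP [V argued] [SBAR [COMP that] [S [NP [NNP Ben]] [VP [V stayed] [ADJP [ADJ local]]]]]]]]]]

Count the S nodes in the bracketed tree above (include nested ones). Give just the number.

3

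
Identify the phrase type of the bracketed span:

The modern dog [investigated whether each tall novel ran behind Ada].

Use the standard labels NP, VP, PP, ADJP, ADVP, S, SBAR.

"investigated" is the head of the bracketed span, so the span is a verb phrase: VP.

VP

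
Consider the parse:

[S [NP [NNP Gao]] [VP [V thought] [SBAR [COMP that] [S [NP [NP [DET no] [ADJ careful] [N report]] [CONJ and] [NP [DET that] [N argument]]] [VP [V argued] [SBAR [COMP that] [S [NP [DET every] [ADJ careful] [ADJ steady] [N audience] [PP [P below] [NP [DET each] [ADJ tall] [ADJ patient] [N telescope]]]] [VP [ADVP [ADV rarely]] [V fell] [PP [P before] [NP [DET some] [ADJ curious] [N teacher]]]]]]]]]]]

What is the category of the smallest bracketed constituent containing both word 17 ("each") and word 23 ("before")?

The smallest bracket enclosing both words is [S every careful steady audience below each tall patient telescope rarely fell before some curious teacher], so the label is S.

S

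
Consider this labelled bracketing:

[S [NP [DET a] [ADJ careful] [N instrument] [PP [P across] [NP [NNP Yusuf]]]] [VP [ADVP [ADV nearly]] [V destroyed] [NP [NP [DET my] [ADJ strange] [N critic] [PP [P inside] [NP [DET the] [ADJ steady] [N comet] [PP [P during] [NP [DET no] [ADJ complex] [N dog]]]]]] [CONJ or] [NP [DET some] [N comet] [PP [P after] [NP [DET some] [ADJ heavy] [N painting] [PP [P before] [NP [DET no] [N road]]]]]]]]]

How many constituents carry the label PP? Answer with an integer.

The PP constituents are: [PP across Yusuf]; [PP inside the steady comet during no complex dog]; [PP during no complex dog]; [PP after some heavy painting before no road]; [PP before no road]. Total: 5.

5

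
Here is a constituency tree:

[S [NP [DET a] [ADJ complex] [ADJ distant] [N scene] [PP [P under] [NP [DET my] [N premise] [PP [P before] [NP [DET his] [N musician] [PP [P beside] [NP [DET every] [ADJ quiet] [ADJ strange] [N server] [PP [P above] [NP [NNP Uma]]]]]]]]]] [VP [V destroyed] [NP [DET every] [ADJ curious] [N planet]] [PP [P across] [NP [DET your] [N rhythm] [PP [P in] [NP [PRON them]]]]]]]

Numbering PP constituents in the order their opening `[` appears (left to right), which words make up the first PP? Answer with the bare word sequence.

under my premise before his musician beside every quiet strange server above Uma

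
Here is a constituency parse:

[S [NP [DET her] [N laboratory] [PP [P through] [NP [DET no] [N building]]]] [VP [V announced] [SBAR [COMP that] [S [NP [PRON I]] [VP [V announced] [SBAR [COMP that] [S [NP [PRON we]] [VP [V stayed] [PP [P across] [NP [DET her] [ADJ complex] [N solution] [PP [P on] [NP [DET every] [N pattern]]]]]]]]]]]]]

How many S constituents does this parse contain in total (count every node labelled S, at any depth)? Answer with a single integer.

3

Listing each S by its span: [S her laboratory through no building announced that I announced that we stayed across her complex solution on every pattern]; [S I announced that we stayed across her complex solution on every pattern]; [S we stayed across her complex solution on every pattern] — that makes 3.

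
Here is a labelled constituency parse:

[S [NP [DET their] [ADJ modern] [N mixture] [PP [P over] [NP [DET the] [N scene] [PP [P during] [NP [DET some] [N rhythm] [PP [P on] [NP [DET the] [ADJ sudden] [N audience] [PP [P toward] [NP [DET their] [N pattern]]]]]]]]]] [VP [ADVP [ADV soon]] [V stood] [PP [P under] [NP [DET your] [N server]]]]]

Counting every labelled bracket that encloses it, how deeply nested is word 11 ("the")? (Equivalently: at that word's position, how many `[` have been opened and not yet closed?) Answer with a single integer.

9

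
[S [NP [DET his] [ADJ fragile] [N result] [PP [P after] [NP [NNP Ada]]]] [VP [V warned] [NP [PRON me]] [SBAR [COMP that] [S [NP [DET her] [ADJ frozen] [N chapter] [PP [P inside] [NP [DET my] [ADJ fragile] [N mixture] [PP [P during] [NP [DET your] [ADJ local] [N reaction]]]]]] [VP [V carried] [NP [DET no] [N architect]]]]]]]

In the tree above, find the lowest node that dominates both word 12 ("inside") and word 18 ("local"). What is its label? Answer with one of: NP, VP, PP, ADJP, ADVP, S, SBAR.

The smallest bracket enclosing both words is [PP inside my fragile mixture during your local reaction], so the label is PP.

PP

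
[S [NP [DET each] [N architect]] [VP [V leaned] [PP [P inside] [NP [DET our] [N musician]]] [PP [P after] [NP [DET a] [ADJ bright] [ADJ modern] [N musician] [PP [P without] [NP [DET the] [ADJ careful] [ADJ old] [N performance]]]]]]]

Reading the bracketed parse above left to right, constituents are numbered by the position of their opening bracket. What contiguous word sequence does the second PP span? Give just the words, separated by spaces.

Opening `[PP` markers occur at word positions 4, 7, 12; the second of these opens the constituent [PP after a bright modern musician without the careful old performance].

after a bright modern musician without the careful old performance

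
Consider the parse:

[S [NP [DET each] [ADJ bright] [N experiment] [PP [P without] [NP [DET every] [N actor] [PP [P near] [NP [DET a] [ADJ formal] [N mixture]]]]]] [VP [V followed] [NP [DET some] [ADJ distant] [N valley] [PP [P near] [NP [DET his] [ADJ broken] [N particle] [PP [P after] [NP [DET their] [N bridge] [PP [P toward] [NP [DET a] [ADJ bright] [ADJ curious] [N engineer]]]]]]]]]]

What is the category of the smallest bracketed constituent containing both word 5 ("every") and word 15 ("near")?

S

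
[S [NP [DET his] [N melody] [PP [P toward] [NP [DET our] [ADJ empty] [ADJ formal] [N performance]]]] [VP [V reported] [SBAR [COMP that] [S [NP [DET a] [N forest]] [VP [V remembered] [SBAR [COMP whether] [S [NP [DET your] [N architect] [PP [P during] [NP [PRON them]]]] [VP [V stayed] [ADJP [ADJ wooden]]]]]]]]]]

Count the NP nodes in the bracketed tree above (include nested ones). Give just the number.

5

Scanning left to right, an opening `[NP` appears at word positions 1, 4, 10, 14, 17 — 5 in total.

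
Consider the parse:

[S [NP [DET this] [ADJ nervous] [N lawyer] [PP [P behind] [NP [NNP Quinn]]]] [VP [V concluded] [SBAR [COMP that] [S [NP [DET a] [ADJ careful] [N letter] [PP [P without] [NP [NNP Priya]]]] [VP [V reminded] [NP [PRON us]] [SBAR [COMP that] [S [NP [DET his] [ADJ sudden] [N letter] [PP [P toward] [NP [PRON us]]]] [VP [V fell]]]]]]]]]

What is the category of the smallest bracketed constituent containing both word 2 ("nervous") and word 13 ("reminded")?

S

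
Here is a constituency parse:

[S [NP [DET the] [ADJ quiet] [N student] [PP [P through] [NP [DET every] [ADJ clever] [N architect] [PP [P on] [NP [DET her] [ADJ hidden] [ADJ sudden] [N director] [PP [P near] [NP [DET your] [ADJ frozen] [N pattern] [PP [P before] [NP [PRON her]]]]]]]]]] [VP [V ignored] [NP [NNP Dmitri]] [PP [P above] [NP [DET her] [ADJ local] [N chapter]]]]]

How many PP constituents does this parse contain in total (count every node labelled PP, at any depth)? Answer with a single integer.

5

Scanning left to right, an opening `[PP` appears at word positions 4, 8, 13, 17, 21 — 5 in total.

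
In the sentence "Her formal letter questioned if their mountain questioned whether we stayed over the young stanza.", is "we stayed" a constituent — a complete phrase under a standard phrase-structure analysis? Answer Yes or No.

No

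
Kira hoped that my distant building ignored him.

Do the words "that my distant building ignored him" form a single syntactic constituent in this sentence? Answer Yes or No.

The sequence corresponds to a single SBAR node — the subordinate clause "that my distant building ignored him".

Yes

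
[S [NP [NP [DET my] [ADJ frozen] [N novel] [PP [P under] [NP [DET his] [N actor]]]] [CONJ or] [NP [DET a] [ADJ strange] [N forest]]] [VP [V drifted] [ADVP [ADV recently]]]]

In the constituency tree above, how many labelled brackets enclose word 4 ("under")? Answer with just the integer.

5

Path from the root down to the word: S → NP → NP → PP → P. That is 5 enclosing brackets.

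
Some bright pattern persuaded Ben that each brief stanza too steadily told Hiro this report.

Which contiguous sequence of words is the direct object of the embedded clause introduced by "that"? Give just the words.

this report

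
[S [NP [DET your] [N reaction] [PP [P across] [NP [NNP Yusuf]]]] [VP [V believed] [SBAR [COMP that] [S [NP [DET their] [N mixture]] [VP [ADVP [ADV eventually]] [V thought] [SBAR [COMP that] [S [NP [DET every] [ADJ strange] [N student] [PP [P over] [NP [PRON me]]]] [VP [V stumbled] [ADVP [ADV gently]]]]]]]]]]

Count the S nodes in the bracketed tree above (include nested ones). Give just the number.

Scanning left to right, an opening `[S` appears at word positions 1, 7, 12 — 3 in total.

3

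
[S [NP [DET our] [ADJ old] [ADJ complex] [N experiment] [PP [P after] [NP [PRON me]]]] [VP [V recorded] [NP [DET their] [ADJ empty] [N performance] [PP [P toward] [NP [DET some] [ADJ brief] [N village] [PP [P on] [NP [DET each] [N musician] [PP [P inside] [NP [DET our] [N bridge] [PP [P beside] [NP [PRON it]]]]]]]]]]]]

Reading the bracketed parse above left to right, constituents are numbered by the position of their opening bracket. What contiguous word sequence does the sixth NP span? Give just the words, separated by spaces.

our bridge beside it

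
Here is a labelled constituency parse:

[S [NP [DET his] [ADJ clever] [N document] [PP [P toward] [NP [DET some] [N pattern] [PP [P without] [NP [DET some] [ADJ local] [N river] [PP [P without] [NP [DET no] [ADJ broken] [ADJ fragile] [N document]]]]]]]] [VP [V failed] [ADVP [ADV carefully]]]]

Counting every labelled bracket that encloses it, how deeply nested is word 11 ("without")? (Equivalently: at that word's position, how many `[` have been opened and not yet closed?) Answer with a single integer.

8

Counting open brackets not yet closed at "without": [S [NP [PP [NP [PP [NP [PP [P = 8.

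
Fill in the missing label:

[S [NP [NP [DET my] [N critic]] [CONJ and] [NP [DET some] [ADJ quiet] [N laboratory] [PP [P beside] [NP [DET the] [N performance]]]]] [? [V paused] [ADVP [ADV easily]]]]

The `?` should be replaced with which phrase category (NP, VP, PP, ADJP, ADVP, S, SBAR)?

VP

The `?` node immediately contains: V 'paused', ADVP. That is the internal structure of a verb phrase, so the label is VP.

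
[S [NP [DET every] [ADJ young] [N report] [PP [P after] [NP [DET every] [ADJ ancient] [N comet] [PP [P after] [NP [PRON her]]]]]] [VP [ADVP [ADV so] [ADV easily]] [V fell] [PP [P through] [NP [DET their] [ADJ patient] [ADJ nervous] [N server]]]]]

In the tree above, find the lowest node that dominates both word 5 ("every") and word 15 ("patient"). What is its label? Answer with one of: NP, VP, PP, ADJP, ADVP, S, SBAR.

S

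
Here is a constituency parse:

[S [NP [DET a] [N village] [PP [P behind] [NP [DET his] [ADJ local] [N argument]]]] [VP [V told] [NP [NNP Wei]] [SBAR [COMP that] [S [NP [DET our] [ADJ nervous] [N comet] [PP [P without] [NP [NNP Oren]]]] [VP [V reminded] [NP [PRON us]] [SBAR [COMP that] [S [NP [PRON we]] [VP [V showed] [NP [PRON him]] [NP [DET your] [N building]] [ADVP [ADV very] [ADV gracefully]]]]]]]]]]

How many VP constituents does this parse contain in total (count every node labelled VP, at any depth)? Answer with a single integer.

Listing each VP by its span: [VP told Wei that our nervous comet without Oren reminded us that we showed him your building very gracefully]; [VP reminded us that we showed him your building very gracefully]; [VP showed him your building very gracefully] — that makes 3.

3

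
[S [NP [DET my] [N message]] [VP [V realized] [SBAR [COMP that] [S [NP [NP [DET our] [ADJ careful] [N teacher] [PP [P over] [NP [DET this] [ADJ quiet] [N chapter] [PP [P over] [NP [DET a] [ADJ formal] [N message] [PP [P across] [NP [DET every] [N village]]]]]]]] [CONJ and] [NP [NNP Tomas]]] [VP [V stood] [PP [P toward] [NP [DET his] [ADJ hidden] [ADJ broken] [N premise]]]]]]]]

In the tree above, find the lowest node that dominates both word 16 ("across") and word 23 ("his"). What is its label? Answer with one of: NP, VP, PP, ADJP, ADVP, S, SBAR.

Both words fall inside [S our careful teacher over this quiet chapter over a formal message across every village and Tomas stood toward his hidden broken premise] (words 5–26), and no smaller constituent contains them both. Label: S.

S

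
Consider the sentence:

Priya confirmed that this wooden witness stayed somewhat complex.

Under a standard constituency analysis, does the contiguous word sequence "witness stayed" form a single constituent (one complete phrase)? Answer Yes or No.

"witness" belongs to the noun phrase "this wooden witness" while "stayed" belongs to the verb phrase "stayed somewhat complex"; a span that runs across that boundary is not a single phrase.

No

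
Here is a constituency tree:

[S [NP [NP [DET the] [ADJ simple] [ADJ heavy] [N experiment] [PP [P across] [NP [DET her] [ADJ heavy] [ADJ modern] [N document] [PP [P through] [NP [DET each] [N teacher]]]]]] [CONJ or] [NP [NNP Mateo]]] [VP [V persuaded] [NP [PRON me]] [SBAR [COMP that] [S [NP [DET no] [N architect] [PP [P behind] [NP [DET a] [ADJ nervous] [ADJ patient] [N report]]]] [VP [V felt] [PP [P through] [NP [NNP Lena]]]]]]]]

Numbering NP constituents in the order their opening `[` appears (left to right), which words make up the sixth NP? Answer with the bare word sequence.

In left-to-right order the NP constituents are "the simple heavy experiment across her heavy modern document through each teacher or Mateo"; "the simple heavy experiment across her heavy modern document through each teacher"; "her heavy modern document through each teacher"; "each teacher"; "Mateo"; "me"; "no architect behind a nervous patient report"; "a nervous patient report"; "Lena". Number 6 is "me".

me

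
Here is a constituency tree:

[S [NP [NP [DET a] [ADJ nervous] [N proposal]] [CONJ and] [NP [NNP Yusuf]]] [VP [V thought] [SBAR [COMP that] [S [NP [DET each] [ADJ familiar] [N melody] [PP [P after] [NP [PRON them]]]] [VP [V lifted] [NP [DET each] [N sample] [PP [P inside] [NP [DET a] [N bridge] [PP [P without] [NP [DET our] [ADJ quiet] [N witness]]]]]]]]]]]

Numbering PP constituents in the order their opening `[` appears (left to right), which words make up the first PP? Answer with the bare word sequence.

after them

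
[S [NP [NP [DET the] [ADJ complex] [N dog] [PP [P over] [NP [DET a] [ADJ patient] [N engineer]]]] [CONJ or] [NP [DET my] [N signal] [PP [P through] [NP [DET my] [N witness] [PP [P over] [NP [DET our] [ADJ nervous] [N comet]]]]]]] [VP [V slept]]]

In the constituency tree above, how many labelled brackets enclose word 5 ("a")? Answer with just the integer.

6

Counting open brackets not yet closed at "a": [S [NP [NP [PP [NP [DET = 6.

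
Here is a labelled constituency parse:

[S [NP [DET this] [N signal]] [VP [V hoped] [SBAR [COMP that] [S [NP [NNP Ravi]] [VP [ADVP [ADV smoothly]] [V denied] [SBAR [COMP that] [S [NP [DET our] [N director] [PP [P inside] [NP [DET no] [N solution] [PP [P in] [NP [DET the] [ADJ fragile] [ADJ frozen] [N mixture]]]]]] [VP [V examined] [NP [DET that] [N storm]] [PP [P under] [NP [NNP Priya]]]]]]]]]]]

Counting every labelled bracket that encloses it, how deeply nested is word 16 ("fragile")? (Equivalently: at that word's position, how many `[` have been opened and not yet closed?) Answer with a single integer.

13

The word sits inside ADJ, which is inside NP, inside PP, inside NP, inside PP, inside NP, inside S, inside SBAR, inside VP, inside S, inside SBAR, inside VP, inside S — 13 brackets in all.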